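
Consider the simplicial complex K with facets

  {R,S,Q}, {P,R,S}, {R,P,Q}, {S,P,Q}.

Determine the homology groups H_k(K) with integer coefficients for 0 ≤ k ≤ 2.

H_0 = Z,  H_1 = 0,  H_2 = Z.

Order the vertices as P < Q < R < S. Listing each simplex with vertices in this order, K has dimension 2 with simplices:

  0-simplices (4): P, Q, R, S
  1-simplices (6): PQ, PR, PS, QR, QS, RS
  2-simplices (4): PQR, PQS, PRS, QRS

giving chain groups C_0 ≅ Z^4, C_1 ≅ Z^6, C_2 ≅ Z^4.

The boundary map ∂_1: C_1 → C_0 maps an edge to its endpoints' difference, ∂[p,q] = q − p. For instance
  ∂QR = R − Q.
As a 4×6 matrix over Z this has rank 3, with invariant factors (1,1,1).

Boundary ∂_2: C_2 → C_1 maps a triangle to the signed sum of its edges. For instance
  ∂PRS = RS − PS + PR,
  ∂QRS = RS − QS + QR.
As a 6×4 matrix over Z this has rank 3, with invariant factors (1,1,1).

Now H_k = ker ∂_k / im ∂_{k+1}, so:

  H_0: rank C_0 − rank ∂_1 = 4 − 3 = 1, and the invariant factors of ∂_1 are all 1, so H_0 ≅ Z.
  H_1: rank ker ∂_1 − rank ∂_2 = (6 − 3) − 3 = 0, and the invariant factors of ∂_2 are all 1, so H_1 ≅ 0.
  H_2: rank ker ∂_2 − rank ∂_3 = (4 − 3) − 0 = 1, and there is no ∂_3, so H_2 ≅ Z.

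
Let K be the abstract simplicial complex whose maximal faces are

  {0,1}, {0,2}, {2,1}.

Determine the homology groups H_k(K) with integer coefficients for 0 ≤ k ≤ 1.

Fix the vertex order 0 < 1 < 2 and write every simplex with vertices in increasing order. Then dim K = 1 and the simplices of K are:

  0-simplices (3): [0], [1], [2]
  1-simplices (3): [0,1], [0,2], [1,2]

Hence C_0 ≅ Z^3, C_1 ≅ Z^3.

∂_1: C_1 → C_0 maps an edge to its endpoints' difference, ∂[p,q] = q − p. For instance
  ∂[1,2] = [2] − [1].
The 3×3 boundary matrix has rank 2 and Smith normal form diag(1,1).

From H_k ≅ ker(∂_k) / im(∂_{k+1}) we obtain:

  H_0: rank C_0 − rank ∂_1 = 3 − 2 = 1, and the invariant factors of ∂_1 are all 1, so H_0 ≅ Z.
  H_1: rank ker ∂_1 − rank ∂_2 = (3 − 2) − 0 = 1, and there is no ∂_2, so H_1 ≅ Z.

(K is a triangulation of the circle S^1.)

H_0 = Z,  H_1 = Z.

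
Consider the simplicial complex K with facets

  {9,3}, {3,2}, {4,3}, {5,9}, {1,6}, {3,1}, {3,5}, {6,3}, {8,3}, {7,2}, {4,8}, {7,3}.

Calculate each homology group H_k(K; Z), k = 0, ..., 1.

We work with the vertex ordering 1 < 2 < 3 < 4 < 5 < 6 < 7 < 8 < 9. The simplices of K, each written with vertices in increasing order, are:

  0-simplices (9): [1], [2], [3], [4], [5], [6], [7], [8], [9]
  1-simplices (12): [1,3], [1,6], [2,3], [2,7], [3,4], [3,5], [3,6], [3,7], [3,8], [3,9], [4,8], [5,9]

so the chain groups are C_0 ≅ Z^9, C_1 ≅ Z^12.

Boundary ∂_1: C_1 → C_0 sends each edge [p,q] (with p < q) to q − p. For instance
  ∂[4,8] = [8] − [4].
This gives a 9×12 integer matrix of rank 8; reducing to Smith normal form yields diagonal entries (1,1,1,1,1,1,1,1).

From H_k ≅ ker(∂_k) / im(∂_{k+1}) we obtain:

  H_0: rank C_0 − rank ∂_1 = 9 − 8 = 1, and the invariant factors of ∂_1 are all 1, so H_0 = Z.
  H_1: rank ker ∂_1 − rank ∂_2 = (12 − 8) − 0 = 4, and there is no ∂_2, so H_1 = Z^4.

H_0 = Z,  H_1 = Z^4.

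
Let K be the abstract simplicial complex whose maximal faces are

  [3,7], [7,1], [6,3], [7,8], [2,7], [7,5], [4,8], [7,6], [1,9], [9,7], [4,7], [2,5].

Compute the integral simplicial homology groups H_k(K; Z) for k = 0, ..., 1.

H_0 = Z,  H_1 = Z^4.

K has 9 vertices, 12 edges.
rank ∂_0 = 0, rank ∂_1 = 8 ⇒ b_0 = 9 − 0 − 8 = 1; all invariant factors of ∂_1 are 1 so no torsion. So H_0 = Z.
rank ∂_1 = 8, rank ∂_2 = 0 ⇒ b_1 = 12 − 8 − 0 = 4. So H_1 = Z^4.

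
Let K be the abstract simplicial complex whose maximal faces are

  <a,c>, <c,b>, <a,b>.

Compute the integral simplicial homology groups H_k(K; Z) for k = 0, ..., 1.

H_0 = Z,  H_1 = Z.

Take the total order a < b < c on the vertex set. Then K (dimension 1) consists of the simplices:

  0-simplices (3): a, b, c
  1-simplices (3): ab, ac, bc

Hence C_0 ≅ Z^3, C_1 ≅ Z^3.

The boundary map ∂_1: C_1 → C_0 maps an edge to its endpoints' difference, ∂[p,q] = q − p. For instance
  ∂bc = c − b.
This gives a 3×3 integer matrix of rank 2; reducing to Smith normal form yields diagonal entries (1,1).

Computing H_k = (kernel of ∂_k) / (image of ∂_{k+1}):

  H_0: rank C_0 − rank ∂_1 = 3 − 2 = 1, and the invariant factors of ∂_1 are all 1, so H_0 = Z.
  H_1: rank ker ∂_1 − rank ∂_2 = (3 − 2) − 0 = 1, and there is no ∂_2, so H_1 = Z.

As a check, the Euler characteristic is 3 − 3 = 0, which agrees with 1 − 1 = 0.
(K is a triangulation of the circle S^1.)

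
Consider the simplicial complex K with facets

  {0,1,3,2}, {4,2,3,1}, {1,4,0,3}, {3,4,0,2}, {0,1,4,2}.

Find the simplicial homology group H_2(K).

Take the total order 0 < 1 < 2 < 3 < 4 on the vertex set. Then K (dimension 3) consists of the simplices:

  0-simplices (5): [0], [1], [2], [3], [4]
  1-simplices (10): [0,1], [0,2], [0,3], [0,4], [1,2], [1,3], [1,4], [2,3], [2,4], [3,4]
  2-simplices (10): [0,1,2], [0,1,3], [0,1,4], [0,2,3], [0,2,4], [0,3,4], [1,2,3], [1,2,4], [1,3,4], [2,3,4]
  3-simplices (5): [0,1,2,3], [0,1,2,4], [0,1,3,4], [0,2,3,4], [1,2,3,4]

so the chain groups are C_0 ≅ Z^5, C_1 ≅ Z^10, C_2 ≅ Z^10, C_3 ≅ Z^5.

Boundary ∂_1: C_1 → C_0 is given by ∂[p,q] = [q] − [p].
This gives a 5×10 integer matrix of rank 4; reducing to Smith normal form yields diagonal entries (1,1,1,1).

∂_2: C_2 → C_1 sends each 2-simplex [p,q,r] to [q,r] − [p,r] + [p,q]. For instance
  ∂[0,1,2] = [1,2] − [0,2] + [0,1],
  ∂[1,3,4] = [3,4] − [1,4] + [1,3].
This gives a 10×10 integer matrix of rank 6; reducing to Smith normal form yields diagonal entries (1,1,1,1,1,1).

The boundary map ∂_3: C_3 → C_2 sends each 3-simplex σ to the alternating sum Σ_i (−1)^i (σ with its i-th vertex removed). For instance
  ∂[0,1,3,4] = [1,3,4] − [0,3,4] + [0,1,4] − [0,1,3],
  ∂[0,1,2,3] = [1,2,3] − [0,2,3] + [0,1,3] − [0,1,2].
As a 10×5 matrix over Z this has rank 4, with invariant factors (1,1,1,1).

Now H_k = ker ∂_k / im ∂_{k+1}, so:

  H_2: rank ker ∂_2 − rank ∂_3 = (10 − 6) − 4 = 0, and the invariant factors of ∂_3 are all 1, so H_2 = 0.

(K is a triangulation of the 3-sphere S^3.)

H_2 = 0.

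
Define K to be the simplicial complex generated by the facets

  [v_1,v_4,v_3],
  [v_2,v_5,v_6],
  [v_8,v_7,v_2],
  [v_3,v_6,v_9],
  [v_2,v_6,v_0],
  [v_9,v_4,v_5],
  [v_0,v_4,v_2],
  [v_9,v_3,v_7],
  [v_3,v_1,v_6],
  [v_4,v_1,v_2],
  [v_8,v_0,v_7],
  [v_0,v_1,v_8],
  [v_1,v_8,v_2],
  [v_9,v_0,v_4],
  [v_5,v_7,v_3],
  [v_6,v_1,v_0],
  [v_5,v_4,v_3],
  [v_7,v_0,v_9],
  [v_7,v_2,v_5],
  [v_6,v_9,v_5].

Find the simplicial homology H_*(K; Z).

Fix the vertex order v_0 < v_1 < v_2 < v_3 < v_4 < v_5 < v_6 < v_7 < v_8 < v_9 and write every simplex with vertices in increasing order. Then dim K = 2 and the simplices of K are:

  0-simplices (10): [v_0], [v_1], [v_2], [v_3], [v_4], [v_5], [v_6], [v_7], [v_8], [v_9]
  1-simplices (30): (30 of them)
  2-simplices (20): (20 of them)

so the chain groups are C_0 ≅ Z^10, C_1 ≅ Z^30, C_2 ≅ Z^20.

∂_1: C_1 → C_0 maps an edge to its endpoints' difference, ∂[p,q] = q − p. For instance
  ∂[v_0,v_8] = [v_8] − [v_0].
The 10×30 boundary matrix has rank 9 and Smith normal form diag(1,1,1,1,1,1,1,1,1).

∂_2: C_2 → C_1 maps a triangle to the signed sum of its edges. For instance
  ∂[v_0,v_1,v_8] = [v_1,v_8] − [v_0,v_8] + [v_0,v_1],
  ∂[v_0,v_7,v_8] = [v_7,v_8] − [v_0,v_8] + [v_0,v_7].
The resulting 30×20 matrix has rank 20, and its Smith normal form has invariant factors (1,1,1,1,1,1,1,1,1,1,1,1,1,1,1,1,1,1,1,2).

From H_k ≅ ker(∂_k) / im(∂_{k+1}) we obtain:

  H_0: rank C_0 − rank ∂_1 = 10 − 9 = 1, and the invariant factors of ∂_1 are all 1, so H_0 ≅ Z.
  H_1: rank ker ∂_1 − rank ∂_2 = (30 − 9) − 20 = 1, and ∂_2 has invariant factor 2 > 1, so H_1 ≅ Z ⊕ Z/2.
  H_2: rank ker ∂_2 − rank ∂_3 = (20 − 20) − 0 = 0, and there is no ∂_3, so H_2 ≅ 0.

H_0 ≅ Z,  H_1 ≅ Z ⊕ Z/2,  H_2 = 0.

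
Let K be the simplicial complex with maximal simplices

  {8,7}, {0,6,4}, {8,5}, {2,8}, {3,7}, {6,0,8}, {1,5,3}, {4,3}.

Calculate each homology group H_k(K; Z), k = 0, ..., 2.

Take the total order 0 < 1 < 2 < 3 < 4 < 5 < 6 < 7 < 8 on the vertex set. Then K (dimension 2) consists of the simplices:

  0-simplices (9): [0], [1], [2], [3], [4], [5], [6], [7], [8]
  1-simplices (13): [0,4], [0,6], [0,8], [1,3], [1,5], [2,8], [3,4], [3,5], [3,7], [4,6], [5,8], [6,8], [7,8]
  2-simplices (3): [0,4,6], [0,6,8], [1,3,5]

giving chain groups C_0 ≅ Z^9, C_1 ≅ Z^13, C_2 ≅ Z^3.

The boundary map ∂_1: C_1 → C_0 is given by ∂[p,q] = [q] − [p]. For instance
  ∂[1,3] = [3] − [1].
This gives a 9×13 integer matrix of rank 8; reducing to Smith normal form yields diagonal entries (1,1,1,1,1,1,1,1).

∂_2: C_2 → C_1 acts by ∂[p,q,r] = [q,r] − [p,r] + [p,q]. For instance
  ∂[1,3,5] = [3,5] − [1,5] + [1,3],
  ∂[0,6,8] = [6,8] − [0,8] + [0,6].
The resulting 13×3 matrix has rank 3, and its Smith normal form has invariant factors (1,1,1).

Reading off H_k = ker ∂_k / im ∂_{k+1}:

  H_0: rank C_0 − rank ∂_1 = 9 − 8 = 1, and the invariant factors of ∂_1 are all 1, so H_0 ≅ Z.
  H_1: rank ker ∂_1 − rank ∂_2 = (13 − 8) − 3 = 2, and the invariant factors of ∂_2 are all 1, so H_1 ≅ Z^2.
  H_2: rank ker ∂_2 − rank ∂_3 = (3 − 3) − 0 = 0, and there is no ∂_3, so H_2 ≅ 0.

As a check, the Euler characteristic is 9 − 13 + 3 = -1, which agrees with 1 − 2 + 0 = -1.

H_0 ≅ Z,  H_1 ≅ Z^2,  H_2 = 0.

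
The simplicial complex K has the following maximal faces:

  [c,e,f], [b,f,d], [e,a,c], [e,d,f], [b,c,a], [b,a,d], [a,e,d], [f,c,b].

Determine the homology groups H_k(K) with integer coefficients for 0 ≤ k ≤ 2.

Fix the vertex order a < b < c < d < e < f and write every simplex with vertices in increasing order. Then dim K = 2 and the simplices of K are:

  0-simplices (6): a, b, c, d, e, f
  1-simplices (12): ab, ac, ad, ae, bc, bd, bf, ce, cf, de, df, ef
  2-simplices (8): abc, abd, ace, ade, bcf, bdf, cef, def

so the chain groups are C_0 ≅ Z^6, C_1 ≅ Z^12, C_2 ≅ Z^8.

The boundary map ∂_1: C_1 → C_0 maps an edge to its endpoints' difference, ∂[p,q] = q − p. For instance
  ∂ac = c − a.
The resulting 6×12 matrix has rank 5, and its Smith normal form has invariant factors (1,1,1,1,1).

∂_2: C_2 → C_1 acts by ∂[p,q,r] = [q,r] − [p,r] + [p,q]. For instance
  ∂def = ef − df + de,
  ∂ace = ce − ae + ac.
As a 12×8 matrix over Z this has rank 7, with invariant factors (1,1,1,1,1,1,1).

From H_k ≅ ker(∂_k) / im(∂_{k+1}) we obtain:

  H_0: rank C_0 − rank ∂_1 = 6 − 5 = 1, and the invariant factors of ∂_1 are all 1, so H_0 ≅ Z.
  H_1: rank ker ∂_1 − rank ∂_2 = (12 − 5) − 7 = 0, and the invariant factors of ∂_2 are all 1, so H_1 ≅ 0.
  H_2: rank ker ∂_2 − rank ∂_3 = (8 − 7) − 0 = 1, and there is no ∂_3, so H_2 ≅ Z.

As a check, the Euler characteristic is 6 − 12 + 8 = 2, which agrees with 1 − 0 + 1 = 2.
(K is a triangulation of the 2-sphere S^2.)

H_0 ≅ Z,  H_1 = 0,  H_2 ≅ Z.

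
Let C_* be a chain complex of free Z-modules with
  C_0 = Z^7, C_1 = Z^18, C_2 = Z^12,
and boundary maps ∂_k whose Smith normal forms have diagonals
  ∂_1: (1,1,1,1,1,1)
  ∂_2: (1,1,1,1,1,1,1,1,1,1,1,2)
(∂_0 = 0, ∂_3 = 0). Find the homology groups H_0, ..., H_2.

H_0 ≅ Z,  H_1 ≅ Z/2,  H_2 = 0.

H_0: b_0 = 7 − 0 − 6 = 1; torsion from ∂_1 factors > 1: none. So H_0 ≅ Z.
H_1: b_1 = 18 − 6 − 12 = 0; torsion from ∂_2 factors > 1: [2]. So H_1 ≅ Z/2.
H_2: b_2 = 12 − 12 − 0 = 0; torsion from ∂_3 factors > 1: none. So H_2 ≅ 0.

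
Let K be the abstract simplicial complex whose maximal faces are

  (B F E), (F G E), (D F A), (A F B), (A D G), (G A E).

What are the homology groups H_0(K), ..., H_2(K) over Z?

H_0 = Z,  H_1 = Z,  H_2 = 0.

We work with the vertex ordering A < B < D < E < F < G. The simplices of K, each written with vertices in increasing order, are:

  0-simplices (6): A, B, D, E, F, G
  1-simplices (12): AB, AD, AE, AF, AG, BE, BF, DF, DG, EF, EG, FG
  2-simplices (6): ABF, ADF, ADG, AEG, BEF, EFG

so the chain groups are C_0 ≅ Z^6, C_1 ≅ Z^12, C_2 ≅ Z^6.

The boundary map ∂_1: C_1 → C_0 is given by ∂[p,q] = [q] − [p].
The 6×12 boundary matrix has rank 5 and Smith normal form diag(1,1,1,1,1).

∂_2: C_2 → C_1 acts by ∂[p,q,r] = [q,r] − [p,r] + [p,q]. For instance
  ∂EFG = FG − EG + EF,
  ∂ABF = BF − AF + AB.
The resulting 12×6 matrix has rank 6, and its Smith normal form has invariant factors (1,1,1,1,1,1).

From H_k ≅ ker(∂_k) / im(∂_{k+1}) we obtain:

  H_0: rank C_0 − rank ∂_1 = 6 − 5 = 1, and the invariant factors of ∂_1 are all 1, so H_0 = Z.
  H_1: rank ker ∂_1 − rank ∂_2 = (12 − 5) − 6 = 1, and the invariant factors of ∂_2 are all 1, so H_1 = Z.
  H_2: rank ker ∂_2 − rank ∂_3 = (6 − 6) − 0 = 0, and there is no ∂_3, so H_2 = 0.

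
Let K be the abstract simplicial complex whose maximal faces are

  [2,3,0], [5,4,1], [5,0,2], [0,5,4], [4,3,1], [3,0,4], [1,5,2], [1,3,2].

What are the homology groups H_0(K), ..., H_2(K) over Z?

We work with the vertex ordering 0 < 1 < 2 < 3 < 4 < 5. The simplices of K, each written with vertices in increasing order, are:

  0-simplices (6): [0], [1], [2], [3], [4], [5]
  1-simplices (12): [0,2], [0,3], [0,4], [0,5], [1,2], [1,3], [1,4], [1,5], [2,3], [2,5], [3,4], [4,5]
  2-simplices (8): [0,2,3], [0,2,5], [0,3,4], [0,4,5], [1,2,3], [1,2,5], [1,3,4], [1,4,5]

so the chain groups are C_0 ≅ Z^6, C_1 ≅ Z^12, C_2 ≅ Z^8.

∂_1: C_1 → C_0 sends each edge [p,q] (with p < q) to q − p. For instance
  ∂[1,3] = [3] − [1].
This gives a 6×12 integer matrix of rank 5; reducing to Smith normal form yields diagonal entries (1,1,1,1,1).

The boundary map ∂_2: C_2 → C_1 acts by ∂[p,q,r] = [q,r] − [p,r] + [p,q]. For instance
  ∂[0,3,4] = [3,4] − [0,4] + [0,3],
  ∂[0,4,5] = [4,5] − [0,5] + [0,4].
The 12×8 boundary matrix has rank 7 and Smith normal form diag(1,1,1,1,1,1,1).

Computing H_k = (kernel of ∂_k) / (image of ∂_{k+1}):

  H_0: rank C_0 − rank ∂_1 = 6 − 5 = 1, and the invariant factors of ∂_1 are all 1, so H_0 ≅ Z.
  H_1: rank ker ∂_1 − rank ∂_2 = (12 − 5) − 7 = 0, and the invariant factors of ∂_2 are all 1, so H_1 ≅ 0.
  H_2: rank ker ∂_2 − rank ∂_3 = (8 − 7) − 0 = 1, and there is no ∂_3, so H_2 ≅ Z.

H_0 = Z,  H_1 = 0,  H_2 = Z.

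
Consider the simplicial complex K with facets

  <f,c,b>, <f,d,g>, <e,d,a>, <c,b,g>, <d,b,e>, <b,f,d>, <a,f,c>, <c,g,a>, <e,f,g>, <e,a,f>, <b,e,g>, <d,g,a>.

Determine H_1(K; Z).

H_1 = Z/2.

Fix the vertex order a < b < c < d < e < f < g and write every simplex with vertices in increasing order. Then dim K = 2 and the simplices of K are:

  0-simplices (7): a, b, c, d, e, f, g
  1-simplices (18): ac, ad, ae, af, ag, bc, bd, be, bf, bg, cf, cg, de, df, dg, ef, eg, fg
  2-simplices (12): acf, acg, ade, adg, aef, bcf, bcg, bde, bdf, beg, dfg, efg

Hence C_0 ≅ Z^7, C_1 ≅ Z^18, C_2 ≅ Z^12.

∂_1: C_1 → C_0 maps an edge to its endpoints' difference, ∂[p,q] = q − p. For instance
  ∂ef = f − e.
This gives a 7×18 integer matrix of rank 6; reducing to Smith normal form yields diagonal entries (1,1,1,1,1,1).

Boundary ∂_2: C_2 → C_1 acts by ∂[p,q,r] = [q,r] − [p,r] + [p,q]. For instance
  ∂acg = cg − ag + ac,
  ∂dfg = fg − dg + df.
As a 18×12 matrix over Z this has rank 12, with invariant factors (1,1,1,1,1,1,1,1,1,1,1,2).

From H_k ≅ ker(∂_k) / im(∂_{k+1}) we obtain:

  H_1: rank ker ∂_1 − rank ∂_2 = (18 − 6) − 12 = 0, and ∂_2 has invariant factor 2 > 1, so H_1 ≅ Z/2.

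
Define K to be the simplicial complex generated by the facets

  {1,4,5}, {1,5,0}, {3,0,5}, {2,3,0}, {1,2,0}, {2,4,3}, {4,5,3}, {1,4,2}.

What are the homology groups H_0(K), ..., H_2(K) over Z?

H_0 = Z,  H_1 = 0,  H_2 = Z.

Fix the vertex order 0 < 1 < 2 < 3 < 4 < 5 and write every simplex with vertices in increasing order. Then dim K = 2 and the simplices of K are:

  0-simplices (6): [0], [1], [2], [3], [4], [5]
  1-simplices (12): [0,1], [0,2], [0,3], [0,5], [1,2], [1,4], [1,5], [2,3], [2,4], [3,4], [3,5], [4,5]
  2-simplices (8): [0,1,2], [0,1,5], [0,2,3], [0,3,5], [1,2,4], [1,4,5], [2,3,4], [3,4,5]

giving chain groups C_0 ≅ Z^6, C_1 ≅ Z^12, C_2 ≅ Z^8.

The boundary map ∂_1: C_1 → C_0 is given by ∂[p,q] = [q] − [p].
This gives a 6×12 integer matrix of rank 5; reducing to Smith normal form yields diagonal entries (1,1,1,1,1).

∂_2: C_2 → C_1 maps a triangle to the signed sum of its edges. For instance
  ∂[0,3,5] = [3,5] − [0,5] + [0,3],
  ∂[1,2,4] = [2,4] − [1,4] + [1,2].
This gives a 12×8 integer matrix of rank 7; reducing to Smith normal form yields diagonal entries (1,1,1,1,1,1,1).

Reading off H_k = ker ∂_k / im ∂_{k+1}:

  H_0: rank C_0 − rank ∂_1 = 6 − 5 = 1, and the invariant factors of ∂_1 are all 1, so H_0 = Z.
  H_1: rank ker ∂_1 − rank ∂_2 = (12 − 5) − 7 = 0, and the invariant factors of ∂_2 are all 1, so H_1 = 0.
  H_2: rank ker ∂_2 − rank ∂_3 = (8 − 7) − 0 = 1, and there is no ∂_3, so H_2 = Z.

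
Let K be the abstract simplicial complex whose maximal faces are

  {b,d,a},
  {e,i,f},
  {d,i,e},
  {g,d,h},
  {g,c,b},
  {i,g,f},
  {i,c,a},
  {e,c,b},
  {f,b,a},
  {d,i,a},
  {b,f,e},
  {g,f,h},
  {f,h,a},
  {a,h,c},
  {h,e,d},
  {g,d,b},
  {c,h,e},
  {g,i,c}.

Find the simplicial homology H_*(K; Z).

H_0 = Z,  H_1 = Z^2,  H_2 = Z.

Order the vertices as a < b < c < d < e < f < g < h < i. Listing each simplex with vertices in this order, K has dimension 2 with simplices:

  0-simplices (9): a, b, c, d, e, f, g, h, i
  1-simplices (27): ab, ac, ad, af, ah, ai, bc, bd, be, bf, bg, ce, cg, ch, ci, de, dg, dh, di, ef, eh, ei, fg, fh, fi, gh, gi
  2-simplices (18): abd, abf, ach, aci, adi, afh, bce, bcg, bdg, bef, ceh, cgi, deh, dei, dgh, efi, fgh, fgi

Hence C_0 ≅ Z^9, C_1 ≅ Z^27, C_2 ≅ Z^18.

∂_1: C_1 → C_0 sends each edge [p,q] (with p < q) to q − p. For instance
  ∂gh = h − g.
The resulting 9×27 matrix has rank 8, and its Smith normal form has invariant factors (1,1,1,1,1,1,1,1).

Boundary ∂_2: C_2 → C_1 sends each 2-simplex [p,q,r] to [q,r] − [p,r] + [p,q]. For instance
  ∂fgi = gi − fi + fg,
  ∂bcg = cg − bg + bc.
The resulting 27×18 matrix has rank 17, and its Smith normal form has invariant factors (1,1,1,1,1,1,1,1,1,1,1,1,1,1,1,1,1).

Now H_k = ker ∂_k / im ∂_{k+1}, so:

  H_0: rank C_0 − rank ∂_1 = 9 − 8 = 1, and the invariant factors of ∂_1 are all 1, so H_0 = Z.
  H_1: rank ker ∂_1 − rank ∂_2 = (27 − 8) − 17 = 2, and the invariant factors of ∂_2 are all 1, so H_1 = Z^2.
  H_2: rank ker ∂_2 − rank ∂_3 = (18 − 17) − 0 = 1, and there is no ∂_3, so H_2 = Z.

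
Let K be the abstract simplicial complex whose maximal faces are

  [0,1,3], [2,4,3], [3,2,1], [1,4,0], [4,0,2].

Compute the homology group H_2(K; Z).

Fix the vertex order 0 < 1 < 2 < 3 < 4 and write every simplex with vertices in increasing order. Then dim K = 2 and the simplices of K are:

  0-simplices (5): [0], [1], [2], [3], [4]
  1-simplices (10): [0,1], [0,2], [0,3], [0,4], [1,2], [1,3], [1,4], [2,3], [2,4], [3,4]
  2-simplices (5): [0,1,3], [0,1,4], [0,2,4], [1,2,3], [2,3,4]

Hence C_0 ≅ Z^5, C_1 ≅ Z^10, C_2 ≅ Z^5.

Boundary ∂_1: C_1 → C_0 is given by ∂[p,q] = [q] − [p]. For instance
  ∂[2,3] = [3] − [2].
This gives a 5×10 integer matrix of rank 4; reducing to Smith normal form yields diagonal entries (1,1,1,1).

The boundary map ∂_2: C_2 → C_1 maps a triangle to the signed sum of its edges. For instance
  ∂[2,3,4] = [3,4] − [2,4] + [2,3],
  ∂[1,2,3] = [2,3] − [1,3] + [1,2].
This gives a 10×5 integer matrix of rank 5; reducing to Smith normal form yields diagonal entries (1,1,1,1,1).

Now H_k = ker ∂_k / im ∂_{k+1}, so:

  H_2: rank ker ∂_2 − rank ∂_3 = (5 − 5) − 0 = 0, and there is no ∂_3, so H_2 ≅ 0.

(K is a triangulation of the Möbius band.)

H_2 ≅ 0.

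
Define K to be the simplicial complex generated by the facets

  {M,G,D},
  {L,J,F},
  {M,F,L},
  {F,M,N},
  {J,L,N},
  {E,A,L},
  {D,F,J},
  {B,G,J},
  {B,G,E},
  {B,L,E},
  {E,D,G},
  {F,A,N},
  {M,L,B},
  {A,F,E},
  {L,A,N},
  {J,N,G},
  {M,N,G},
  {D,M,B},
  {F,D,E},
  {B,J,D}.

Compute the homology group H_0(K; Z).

H_0 = Z.

Order the vertices as A < B < D < E < F < G < J < L < M < N. Listing each simplex with vertices in this order, K has dimension 2 with simplices:

  0-simplices (10): A, B, D, E, F, G, J, L, M, N
  1-simplices (30): AE, AF, AL, AN, BD, BE, BG, BJ, BL, BM, DE, DF, DG, DJ, DM, EF, EG, EL, FJ, FL, FM, FN, GJ, GM, GN, JL, JN, LM, LN, MN
  2-simplices (20): AEF, AEL, AFN, ALN, BDJ, BDM, BEG, BEL, BGJ, BLM, DEF, DEG, DFJ, DGM, FJL, FLM, FMN, GJN, GMN, JLN

so the chain groups are C_0 ≅ Z^10, C_1 ≅ Z^30, C_2 ≅ Z^20.

The boundary map ∂_1: C_1 → C_0 is given by ∂[p,q] = [q] − [p]. For instance
  ∂LN = N − L.
The 10×30 boundary matrix has rank 9 and Smith normal form diag(1,1,1,1,1,1,1,1,1).

The boundary map ∂_2: C_2 → C_1 acts by ∂[p,q,r] = [q,r] − [p,r] + [p,q]. For instance
  ∂AFN = FN − AN + AF,
  ∂BEL = EL − BL + BE.
This gives a 30×20 integer matrix of rank 20; reducing to Smith normal form yields diagonal entries (1,1,1,1,1,1,1,1,1,1,1,1,1,1,1,1,1,1,1,2).

Computing H_k = (kernel of ∂_k) / (image of ∂_{k+1}):

  H_0: rank C_0 − rank ∂_1 = 10 − 9 = 1, and the invariant factors of ∂_1 are all 1, so H_0 ≅ Z.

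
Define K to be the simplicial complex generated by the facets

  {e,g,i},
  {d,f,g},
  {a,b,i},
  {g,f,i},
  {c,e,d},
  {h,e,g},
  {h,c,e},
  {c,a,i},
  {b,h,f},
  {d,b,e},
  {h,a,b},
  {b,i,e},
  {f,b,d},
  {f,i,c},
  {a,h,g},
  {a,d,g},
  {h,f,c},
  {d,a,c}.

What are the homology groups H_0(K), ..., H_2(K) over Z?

We work with the vertex ordering a < b < c < d < e < f < g < h < i. The simplices of K, each written with vertices in increasing order, are:

  0-simplices (9): a, b, c, d, e, f, g, h, i
  1-simplices (27): ab, ac, ad, ag, ah, ai, bd, be, bf, bh, bi, cd, ce, cf, ch, ci, de, df, dg, eg, eh, ei, fg, fh, fi, gh, gi
  2-simplices (18): abh, abi, acd, aci, adg, agh, bde, bdf, bei, bfh, cde, ceh, cfh, cfi, dfg, egh, egi, fgi

Hence C_0 ≅ Z^9, C_1 ≅ Z^27, C_2 ≅ Z^18.

∂_1: C_1 → C_0 is given by ∂[p,q] = [q] − [p]. For instance
  ∂be = e − b.
The resulting 9×27 matrix has rank 8, and its Smith normal form has invariant factors (1,1,1,1,1,1,1,1).

The boundary map ∂_2: C_2 → C_1 sends each 2-simplex [p,q,r] to [q,r] − [p,r] + [p,q]. For instance
  ∂adg = dg − ag + ad,
  ∂bei = ei − bi + be.
This gives a 27×18 integer matrix of rank 17; reducing to Smith normal form yields diagonal entries (1,1,1,1,1,1,1,1,1,1,1,1,1,1,1,1,1).

Reading off H_k = ker ∂_k / im ∂_{k+1}:

  H_0: rank C_0 − rank ∂_1 = 9 − 8 = 1, and the invariant factors of ∂_1 are all 1, so H_0 = Z.
  H_1: rank ker ∂_1 − rank ∂_2 = (27 − 8) − 17 = 2, and the invariant factors of ∂_2 are all 1, so H_1 = Z^2.
  H_2: rank ker ∂_2 − rank ∂_3 = (18 − 17) − 0 = 1, and there is no ∂_3, so H_2 = Z.

As a check, the Euler characteristic is 9 − 27 + 18 = 0, which agrees with 1 − 2 + 1 = 0.

H_0 ≅ Z,  H_1 ≅ Z^2,  H_2 ≅ Z.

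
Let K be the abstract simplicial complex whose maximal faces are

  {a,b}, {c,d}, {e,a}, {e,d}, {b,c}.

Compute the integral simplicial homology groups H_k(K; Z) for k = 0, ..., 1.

Fix the vertex order a < b < c < d < e and write every simplex with vertices in increasing order. Then dim K = 1 and the simplices of K are:

  0-simplices (5): a, b, c, d, e
  1-simplices (5): ab, ae, bc, cd, de

giving chain groups C_0 ≅ Z^5, C_1 ≅ Z^5.

The boundary map ∂_1: C_1 → C_0 is given by ∂[p,q] = [q] − [p]. For instance
  ∂ab = b − a.
This gives a 5×5 integer matrix of rank 4; reducing to Smith normal form yields diagonal entries (1,1,1,1).

Reading off H_k = ker ∂_k / im ∂_{k+1}:

  H_0: rank C_0 − rank ∂_1 = 5 − 4 = 1, and the invariant factors of ∂_1 are all 1, so H_0 ≅ Z.
  H_1: rank ker ∂_1 − rank ∂_2 = (5 − 4) − 0 = 1, and there is no ∂_2, so H_1 ≅ Z.

H_0 ≅ Z,  H_1 ≅ Z.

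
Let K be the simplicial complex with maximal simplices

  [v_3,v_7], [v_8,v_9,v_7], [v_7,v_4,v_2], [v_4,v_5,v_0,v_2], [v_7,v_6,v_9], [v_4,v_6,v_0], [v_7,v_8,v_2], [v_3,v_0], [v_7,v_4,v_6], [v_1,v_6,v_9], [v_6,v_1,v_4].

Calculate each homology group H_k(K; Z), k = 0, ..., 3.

Fix the vertex order v_0 < v_1 < v_2 < v_3 < v_4 < v_5 < v_6 < v_7 < v_8 < v_9 and write every simplex with vertices in increasing order. Then dim K = 3 and the simplices of K are:

  0-simplices (10): [v_0], [v_1], [v_2], [v_3], [v_4], [v_5], [v_6], [v_7], [v_8], [v_9]
  1-simplices (21): (21 of them)
  2-simplices (12): (12 of them)
  3-simplices (1): [v_0,v_2,v_4,v_5]

giving chain groups C_0 ≅ Z^10, C_1 ≅ Z^21, C_2 ≅ Z^12, C_3 ≅ Z^1.

∂_1: C_1 → C_0 is given by ∂[p,q] = [q] − [p].
The resulting 10×21 matrix has rank 9, and its Smith normal form has invariant factors (1,1,1,1,1,1,1,1,1).

∂_2: C_2 → C_1 acts by ∂[p,q,r] = [q,r] − [p,r] + [p,q]. For instance
  ∂[v_7,v_8,v_9] = [v_8,v_9] − [v_7,v_9] + [v_7,v_8],
  ∂[v_1,v_6,v_9] = [v_6,v_9] − [v_1,v_9] + [v_1,v_6].
The 21×12 boundary matrix has rank 11 and Smith normal form diag(1,1,1,1,1,1,1,1,1,1,1).

∂_3: C_3 → C_2 sends each 3-simplex σ to the alternating sum Σ_i (−1)^i (σ with its i-th vertex removed). For instance
  ∂[v_0,v_2,v_4,v_5] = [v_2,v_4,v_5] − [v_0,v_4,v_5] + [v_0,v_2,v_5] − [v_0,v_2,v_4].
The resulting 12×1 matrix has rank 1, and its Smith normal form has invariant factors (1).

Computing H_k = (kernel of ∂_k) / (image of ∂_{k+1}):

  H_0: rank C_0 − rank ∂_1 = 10 − 9 = 1, and the invariant factors of ∂_1 are all 1, so H_0 = Z.
  H_1: rank ker ∂_1 − rank ∂_2 = (21 − 9) − 11 = 1, and the invariant factors of ∂_2 are all 1, so H_1 = Z.
  H_2: rank ker ∂_2 − rank ∂_3 = (12 − 11) − 1 = 0, and the invariant factors of ∂_3 are all 1, so H_2 = 0.
  H_3: rank ker ∂_3 − rank ∂_4 = (1 − 1) − 0 = 0, and there is no ∂_4, so H_3 = 0.

As a check, the Euler characteristic is 10 − 21 + 12 − 1 = 0, which agrees with 1 − 1 + 0 − 0 = 0.

H_0 = Z,  H_1 = Z,  H_2 = 0,  H_3 = 0.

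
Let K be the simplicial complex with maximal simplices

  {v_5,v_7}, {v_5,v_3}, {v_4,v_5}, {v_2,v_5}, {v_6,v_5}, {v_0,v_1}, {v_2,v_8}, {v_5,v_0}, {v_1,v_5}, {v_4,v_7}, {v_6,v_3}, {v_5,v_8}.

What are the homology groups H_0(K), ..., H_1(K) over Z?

H_0 = Z,  H_1 = Z^4.

K has 9 vertices, 12 edges.
rank ∂_0 = 0, rank ∂_1 = 8 ⇒ b_0 = 9 − 0 − 8 = 1; all invariant factors of ∂_1 are 1 so no torsion. So H_0 = Z.
rank ∂_1 = 8, rank ∂_2 = 0 ⇒ b_1 = 12 − 8 − 0 = 4. So H_1 = Z^4.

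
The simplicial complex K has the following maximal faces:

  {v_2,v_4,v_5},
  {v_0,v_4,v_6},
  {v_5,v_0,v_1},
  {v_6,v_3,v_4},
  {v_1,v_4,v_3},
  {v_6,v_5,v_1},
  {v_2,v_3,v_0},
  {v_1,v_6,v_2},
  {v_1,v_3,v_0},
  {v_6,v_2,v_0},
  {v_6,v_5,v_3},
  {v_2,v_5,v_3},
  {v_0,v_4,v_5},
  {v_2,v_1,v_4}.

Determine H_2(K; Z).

Fix the vertex order v_0 < v_1 < v_2 < v_3 < v_4 < v_5 < v_6 and write every simplex with vertices in increasing order. Then dim K = 2 and the simplices of K are:

  0-simplices (7): [v_0], [v_1], [v_2], [v_3], [v_4], [v_5], [v_6]
  1-simplices (21): (21 of them)
  2-simplices (14): (14 of them)

giving chain groups C_0 ≅ Z^7, C_1 ≅ Z^21, C_2 ≅ Z^14.

Boundary ∂_1: C_1 → C_0 maps an edge to its endpoints' difference, ∂[p,q] = q − p. For instance
  ∂[v_1,v_4] = [v_4] − [v_1].
The 7×21 boundary matrix has rank 6 and Smith normal form diag(1,1,1,1,1,1).

∂_2: C_2 → C_1 maps a triangle to the signed sum of its edges. For instance
  ∂[v_1,v_5,v_6] = [v_5,v_6] − [v_1,v_6] + [v_1,v_5],
  ∂[v_1,v_2,v_4] = [v_2,v_4] − [v_1,v_4] + [v_1,v_2].
The 21×14 boundary matrix has rank 13 and Smith normal form diag(1,1,1,1,1,1,1,1,1,1,1,1,1).

From H_k ≅ ker(∂_k) / im(∂_{k+1}) we obtain:

  H_2: rank ker ∂_2 − rank ∂_3 = (14 − 13) − 0 = 1, and there is no ∂_3, so H_2 ≅ Z.

H_2 ≅ Z.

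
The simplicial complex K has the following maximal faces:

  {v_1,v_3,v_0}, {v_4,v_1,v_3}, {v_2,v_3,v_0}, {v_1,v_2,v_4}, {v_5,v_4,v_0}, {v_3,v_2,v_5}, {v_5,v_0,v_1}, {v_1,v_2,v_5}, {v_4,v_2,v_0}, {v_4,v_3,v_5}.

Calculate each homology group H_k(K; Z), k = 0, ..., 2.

H_0 = Z,  H_1 = Z/2Z,  H_2 = 0.

Order the vertices as v_0 < v_1 < v_2 < v_3 < v_4 < v_5. Listing each simplex with vertices in this order, K has dimension 2 with simplices:

  0-simplices (6): [v_0], [v_1], [v_2], [v_3], [v_4], [v_5]
  1-simplices (15): (15 of them)
  2-simplices (10): [v_0,v_1,v_3], [v_0,v_1,v_5], [v_0,v_2,v_3], [v_0,v_2,v_4], [v_0,v_4,v_5], [v_1,v_2,v_4], [v_1,v_2,v_5], [v_1,v_3,v_4], [v_2,v_3,v_5], [v_3,v_4,v_5]

Hence C_0 ≅ Z^6, C_1 ≅ Z^15, C_2 ≅ Z^10.

∂_1: C_1 → C_0 is given by ∂[p,q] = [q] − [p]. For instance
  ∂[v_1,v_5] = [v_5] − [v_1].
This gives a 6×15 integer matrix of rank 5; reducing to Smith normal form yields diagonal entries (1,1,1,1,1).

Boundary ∂_2: C_2 → C_1 acts by ∂[p,q,r] = [q,r] − [p,r] + [p,q]. For instance
  ∂[v_1,v_2,v_4] = [v_2,v_4] − [v_1,v_4] + [v_1,v_2],
  ∂[v_1,v_2,v_5] = [v_2,v_5] − [v_1,v_5] + [v_1,v_2].
As a 15×10 matrix over Z this has rank 10, with invariant factors (1,1,1,1,1,1,1,1,1,2).

Computing H_k = (kernel of ∂_k) / (image of ∂_{k+1}):

  H_0: rank C_0 − rank ∂_1 = 6 − 5 = 1, and the invariant factors of ∂_1 are all 1, so H_0 ≅ Z.
  H_1: rank ker ∂_1 − rank ∂_2 = (15 − 5) − 10 = 0, and ∂_2 has invariant factor 2 > 1, so H_1 ≅ Z/2Z.
  H_2: rank ker ∂_2 − rank ∂_3 = (10 − 10) − 0 = 0, and there is no ∂_3, so H_2 ≅ 0.

As a check, the Euler characteristic is 6 − 15 + 10 = 1, which agrees with 1 − 0 + 0 = 1.
(K is a triangulation of the real projective plane RP^2.)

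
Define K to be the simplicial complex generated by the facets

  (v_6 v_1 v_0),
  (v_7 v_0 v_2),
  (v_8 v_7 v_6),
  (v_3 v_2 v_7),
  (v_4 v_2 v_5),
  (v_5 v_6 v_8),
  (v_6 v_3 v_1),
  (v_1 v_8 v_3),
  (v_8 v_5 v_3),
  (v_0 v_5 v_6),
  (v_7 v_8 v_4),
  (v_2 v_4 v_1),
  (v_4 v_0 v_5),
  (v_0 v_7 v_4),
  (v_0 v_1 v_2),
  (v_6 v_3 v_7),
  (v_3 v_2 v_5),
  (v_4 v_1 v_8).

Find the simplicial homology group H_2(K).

H_2 = 0.

We work with the vertex ordering v_0 < v_1 < v_2 < v_3 < v_4 < v_5 < v_6 < v_7 < v_8. The simplices of K, each written with vertices in increasing order, are:

  0-simplices (9): [v_0], [v_1], [v_2], [v_3], [v_4], [v_5], [v_6], [v_7], [v_8]
  1-simplices (27): (27 of them)
  2-simplices (18): (18 of them)

giving chain groups C_0 ≅ Z^9, C_1 ≅ Z^27, C_2 ≅ Z^18.

The boundary map ∂_1: C_1 → C_0 is given by ∂[p,q] = [q] − [p]. For instance
  ∂[v_1,v_6] = [v_6] − [v_1].
As a 9×27 matrix over Z this has rank 8, with invariant factors (1,1,1,1,1,1,1,1).

Boundary ∂_2: C_2 → C_1 acts by ∂[p,q,r] = [q,r] − [p,r] + [p,q]. For instance
  ∂[v_1,v_3,v_8] = [v_3,v_8] − [v_1,v_8] + [v_1,v_3],
  ∂[v_6,v_7,v_8] = [v_7,v_8] − [v_6,v_8] + [v_6,v_7].
This gives a 27×18 integer matrix of rank 18; reducing to Smith normal form yields diagonal entries (1,1,1,1,1,1,1,1,1,1,1,1,1,1,1,1,1,2).

Reading off H_k = ker ∂_k / im ∂_{k+1}:

  H_2: rank ker ∂_2 − rank ∂_3 = (18 − 18) − 0 = 0, and there is no ∂_3, so H_2 = 0.

(K is a triangulation of the Klein bottle.)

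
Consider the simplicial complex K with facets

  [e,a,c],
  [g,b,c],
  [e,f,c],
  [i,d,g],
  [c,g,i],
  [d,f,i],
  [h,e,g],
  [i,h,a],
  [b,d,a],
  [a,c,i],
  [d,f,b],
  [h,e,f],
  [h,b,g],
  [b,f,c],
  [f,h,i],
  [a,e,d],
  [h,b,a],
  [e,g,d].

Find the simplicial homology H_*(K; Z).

Fix the vertex order a < b < c < d < e < f < g < h < i and write every simplex with vertices in increasing order. Then dim K = 2 and the simplices of K are:

  0-simplices (9): a, b, c, d, e, f, g, h, i
  1-simplices (27): ab, ac, ad, ae, ah, ai, bc, bd, bf, bg, bh, ce, cf, cg, ci, de, df, dg, di, ef, eg, eh, fh, fi, gh, gi, hi
  2-simplices (18): abd, abh, ace, aci, ade, ahi, bcf, bcg, bdf, bgh, cef, cgi, deg, dfi, dgi, efh, egh, fhi

so the chain groups are C_0 ≅ Z^9, C_1 ≅ Z^27, C_2 ≅ Z^18.

∂_1: C_1 → C_0 sends each edge [p,q] (with p < q) to q − p.
The resulting 9×27 matrix has rank 8, and its Smith normal form has invariant factors (1,1,1,1,1,1,1,1).

∂_2: C_2 → C_1 acts by ∂[p,q,r] = [q,r] − [p,r] + [p,q]. For instance
  ∂fhi = hi − fi + fh,
  ∂dfi = fi − di + df.
As a 27×18 matrix over Z this has rank 17, with invariant factors (1,1,1,1,1,1,1,1,1,1,1,1,1,1,1,1,1).

Now H_k = ker ∂_k / im ∂_{k+1}, so:

  H_0: rank C_0 − rank ∂_1 = 9 − 8 = 1, and the invariant factors of ∂_1 are all 1, so H_0 ≅ Z.
  H_1: rank ker ∂_1 − rank ∂_2 = (27 − 8) − 17 = 2, and the invariant factors of ∂_2 are all 1, so H_1 ≅ Z^2.
  H_2: rank ker ∂_2 − rank ∂_3 = (18 − 17) − 0 = 1, and there is no ∂_3, so H_2 ≅ Z.

As a check, the Euler characteristic is 9 − 27 + 18 = 0, which agrees with 1 − 2 + 1 = 0.
(K is a triangulation of the torus T^2.)

H_0 ≅ Z,  H_1 ≅ Z^2,  H_2 ≅ Z.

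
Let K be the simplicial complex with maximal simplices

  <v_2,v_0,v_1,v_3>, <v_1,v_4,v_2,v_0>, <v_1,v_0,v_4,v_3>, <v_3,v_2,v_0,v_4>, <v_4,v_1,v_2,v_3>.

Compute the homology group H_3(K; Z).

Order the vertices as v_0 < v_1 < v_2 < v_3 < v_4. Listing each simplex with vertices in this order, K has dimension 3 with simplices:

  0-simplices (5): [v_0], [v_1], [v_2], [v_3], [v_4]
  1-simplices (10): [v_0,v_1], [v_0,v_2], [v_0,v_3], [v_0,v_4], [v_1,v_2], [v_1,v_3], [v_1,v_4], [v_2,v_3], [v_2,v_4], [v_3,v_4]
  2-simplices (10): [v_0,v_1,v_2], [v_0,v_1,v_3], [v_0,v_1,v_4], [v_0,v_2,v_3], [v_0,v_2,v_4], [v_0,v_3,v_4], [v_1,v_2,v_3], [v_1,v_2,v_4], [v_1,v_3,v_4], [v_2,v_3,v_4]
  3-simplices (5): [v_0,v_1,v_2,v_3], [v_0,v_1,v_2,v_4], [v_0,v_1,v_3,v_4], [v_0,v_2,v_3,v_4], [v_1,v_2,v_3,v_4]

Hence C_0 ≅ Z^5, C_1 ≅ Z^10, C_2 ≅ Z^10, C_3 ≅ Z^5.

Boundary ∂_1: C_1 → C_0 is given by ∂[p,q] = [q] − [p].
As a 5×10 matrix over Z this has rank 4, with invariant factors (1,1,1,1).

∂_2: C_2 → C_1 maps a triangle to the signed sum of its edges. For instance
  ∂[v_0,v_1,v_3] = [v_1,v_3] − [v_0,v_3] + [v_0,v_1],
  ∂[v_0,v_3,v_4] = [v_3,v_4] − [v_0,v_4] + [v_0,v_3].
The 10×10 boundary matrix has rank 6 and Smith normal form diag(1,1,1,1,1,1).

The boundary map ∂_3: C_3 → C_2 sends each 3-simplex σ to the alternating sum Σ_i (−1)^i (σ with its i-th vertex removed). For instance
  ∂[v_0,v_1,v_2,v_4] = [v_1,v_2,v_4] − [v_0,v_2,v_4] + [v_0,v_1,v_4] − [v_0,v_1,v_2],
  ∂[v_0,v_2,v_3,v_4] = [v_2,v_3,v_4] − [v_0,v_3,v_4] + [v_0,v_2,v_4] − [v_0,v_2,v_3].
The 10×5 boundary matrix has rank 4 and Smith normal form diag(1,1,1,1).

Now H_k = ker ∂_k / im ∂_{k+1}, so:

  H_3: rank ker ∂_3 − rank ∂_4 = (5 − 4) − 0 = 1, and there is no ∂_4, so H_3 ≅ Z.

H_3 ≅ Z.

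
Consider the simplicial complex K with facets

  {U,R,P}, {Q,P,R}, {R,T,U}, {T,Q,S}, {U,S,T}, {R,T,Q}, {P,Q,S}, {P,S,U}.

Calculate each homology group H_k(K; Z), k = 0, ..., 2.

K has 6 vertices, 12 edges, 8 triangles.
rank ∂_0 = 0, rank ∂_1 = 5 ⇒ b_0 = 6 − 0 − 5 = 1; all invariant factors of ∂_1 are 1 so no torsion. So H_0 ≅ Z.
rank ∂_1 = 5, rank ∂_2 = 7 ⇒ b_1 = 12 − 5 − 7 = 0; all invariant factors of ∂_2 are 1 so no torsion. So H_1 ≅ 0.
rank ∂_2 = 7, rank ∂_3 = 0 ⇒ b_2 = 8 − 7 − 0 = 1. So H_2 ≅ Z.

H_0 = Z,  H_1 = 0,  H_2 = Z.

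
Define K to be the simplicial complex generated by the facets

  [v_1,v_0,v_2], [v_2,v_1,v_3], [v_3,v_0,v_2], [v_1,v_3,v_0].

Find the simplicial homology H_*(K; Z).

H_0 ≅ Z,  H_1 = 0,  H_2 ≅ Z.

Order the vertices as v_0 < v_1 < v_2 < v_3. Listing each simplex with vertices in this order, K has dimension 2 with simplices:

  0-simplices (4): [v_0], [v_1], [v_2], [v_3]
  1-simplices (6): [v_0,v_1], [v_0,v_2], [v_0,v_3], [v_1,v_2], [v_1,v_3], [v_2,v_3]
  2-simplices (4): [v_0,v_1,v_2], [v_0,v_1,v_3], [v_0,v_2,v_3], [v_1,v_2,v_3]

so the chain groups are C_0 ≅ Z^4, C_1 ≅ Z^6, C_2 ≅ Z^4.

The boundary map ∂_1: C_1 → C_0 sends each edge [p,q] (with p < q) to q − p. For instance
  ∂[v_0,v_2] = [v_2] − [v_0].
The 4×6 boundary matrix has rank 3 and Smith normal form diag(1,1,1).

The boundary map ∂_2: C_2 → C_1 maps a triangle to the signed sum of its edges. For instance
  ∂[v_0,v_1,v_3] = [v_1,v_3] − [v_0,v_3] + [v_0,v_1],
  ∂[v_1,v_2,v_3] = [v_2,v_3] − [v_1,v_3] + [v_1,v_2].
This gives a 6×4 integer matrix of rank 3; reducing to Smith normal form yields diagonal entries (1,1,1).

Reading off H_k = ker ∂_k / im ∂_{k+1}:

  H_0: rank C_0 − rank ∂_1 = 4 − 3 = 1, and the invariant factors of ∂_1 are all 1, so H_0 ≅ Z.
  H_1: rank ker ∂_1 − rank ∂_2 = (6 − 3) − 3 = 0, and the invariant factors of ∂_2 are all 1, so H_1 ≅ 0.
  H_2: rank ker ∂_2 − rank ∂_3 = (4 − 3) − 0 = 1, and there is no ∂_3, so H_2 ≅ Z.

As a check, the Euler characteristic is 4 − 6 + 4 = 2, which agrees with 1 − 0 + 1 = 2.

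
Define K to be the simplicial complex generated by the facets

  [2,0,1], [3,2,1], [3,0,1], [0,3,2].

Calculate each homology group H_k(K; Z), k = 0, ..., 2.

Order the vertices as 0 < 1 < 2 < 3. Listing each simplex with vertices in this order, K has dimension 2 with simplices:

  0-simplices (4): [0], [1], [2], [3]
  1-simplices (6): [0,1], [0,2], [0,3], [1,2], [1,3], [2,3]
  2-simplices (4): [0,1,2], [0,1,3], [0,2,3], [1,2,3]

so the chain groups are C_0 ≅ Z^4, C_1 ≅ Z^6, C_2 ≅ Z^4.

∂_1: C_1 → C_0 sends each edge [p,q] (with p < q) to q − p. For instance
  ∂[0,1] = [1] − [0].
The resulting 4×6 matrix has rank 3, and its Smith normal form has invariant factors (1,1,1).

The boundary map ∂_2: C_2 → C_1 sends each 2-simplex [p,q,r] to [q,r] − [p,r] + [p,q]. For instance
  ∂[0,2,3] = [2,3] − [0,3] + [0,2],
  ∂[1,2,3] = [2,3] − [1,3] + [1,2].
The resulting 6×4 matrix has rank 3, and its Smith normal form has invariant factors (1,1,1).

Now H_k = ker ∂_k / im ∂_{k+1}, so:

  H_0: rank C_0 − rank ∂_1 = 4 − 3 = 1, and the invariant factors of ∂_1 are all 1, so H_0 = Z.
  H_1: rank ker ∂_1 − rank ∂_2 = (6 − 3) − 3 = 0, and the invariant factors of ∂_2 are all 1, so H_1 = 0.
  H_2: rank ker ∂_2 − rank ∂_3 = (4 − 3) − 0 = 1, and there is no ∂_3, so H_2 = Z.

H_0 ≅ Z,  H_1 = 0,  H_2 ≅ Z.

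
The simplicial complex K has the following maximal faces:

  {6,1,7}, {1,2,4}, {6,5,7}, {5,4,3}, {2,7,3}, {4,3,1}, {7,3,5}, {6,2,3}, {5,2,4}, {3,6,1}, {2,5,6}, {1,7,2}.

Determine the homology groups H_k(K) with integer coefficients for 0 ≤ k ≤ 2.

H_0 ≅ Z,  H_1 ≅ Z_2,  H_2 = 0.

Fix the vertex order 1 < 2 < 3 < 4 < 5 < 6 < 7 and write every simplex with vertices in increasing order. Then dim K = 2 and the simplices of K are:

  0-simplices (7): [1], [2], [3], [4], [5], [6], [7]
  1-simplices (18): [1,2], [1,3], [1,4], [1,6], [1,7], [2,3], [2,4], [2,5], [2,6], [2,7], [3,4], [3,5], [3,6], [3,7], [4,5], [5,6], [5,7], [6,7]
  2-simplices (12): [1,2,4], [1,2,7], [1,3,4], [1,3,6], [1,6,7], [2,3,6], [2,3,7], [2,4,5], [2,5,6], [3,4,5], [3,5,7], [5,6,7]

so the chain groups are C_0 ≅ Z^7, C_1 ≅ Z^18, C_2 ≅ Z^12.

The boundary map ∂_1: C_1 → C_0 maps an edge to its endpoints' difference, ∂[p,q] = q − p.
This gives a 7×18 integer matrix of rank 6; reducing to Smith normal form yields diagonal entries (1,1,1,1,1,1).

The boundary map ∂_2: C_2 → C_1 maps a triangle to the signed sum of its edges. For instance
  ∂[1,3,4] = [3,4] − [1,4] + [1,3],
  ∂[1,2,4] = [2,4] − [1,4] + [1,2].
As a 18×12 matrix over Z this has rank 12, with invariant factors (1,1,1,1,1,1,1,1,1,1,1,2).

Computing H_k = (kernel of ∂_k) / (image of ∂_{k+1}):

  H_0: rank C_0 − rank ∂_1 = 7 − 6 = 1, and the invariant factors of ∂_1 are all 1, so H_0 ≅ Z.
  H_1: rank ker ∂_1 − rank ∂_2 = (18 − 6) − 12 = 0, and ∂_2 has invariant factor 2 > 1, so H_1 ≅ Z_2.
  H_2: rank ker ∂_2 − rank ∂_3 = (12 − 12) − 0 = 0, and there is no ∂_3, so H_2 ≅ 0.

As a check, the Euler characteristic is 7 − 18 + 12 = 1, which agrees with 1 − 0 + 0 = 1.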